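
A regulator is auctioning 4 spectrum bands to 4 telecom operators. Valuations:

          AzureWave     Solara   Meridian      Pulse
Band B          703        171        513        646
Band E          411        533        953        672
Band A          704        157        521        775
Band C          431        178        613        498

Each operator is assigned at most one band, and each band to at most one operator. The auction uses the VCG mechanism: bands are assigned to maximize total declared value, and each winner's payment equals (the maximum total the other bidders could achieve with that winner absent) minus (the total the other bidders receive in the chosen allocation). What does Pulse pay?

Efficient allocation: AzureWave→Band B ($703M), Solara→Band E ($533M), Meridian→Band C ($613M), Pulse→Band A ($775M); total welfare W = $2624M.
Pulse receives Band A at value $775M, so the others get W − 775 = $1849M.
Without Pulse: best allocation of the remaining 3 bidders over all 4 bands is AzureWave→Band A ($704M), Solara→Band E ($533M), Meridian→Band C ($613M), total $1850M.
VCG payment = (others' best without Pulse) − (others' welfare with Pulse) = 1850 − 1849 = $1M.

Pulse pays $1M.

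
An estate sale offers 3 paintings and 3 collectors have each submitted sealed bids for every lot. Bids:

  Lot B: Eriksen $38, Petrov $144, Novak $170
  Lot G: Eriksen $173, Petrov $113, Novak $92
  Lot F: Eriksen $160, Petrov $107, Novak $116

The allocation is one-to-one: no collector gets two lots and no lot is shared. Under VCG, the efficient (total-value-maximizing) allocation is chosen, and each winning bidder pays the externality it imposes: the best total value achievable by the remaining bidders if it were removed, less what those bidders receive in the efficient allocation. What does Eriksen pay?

Eriksen pays $6.

Efficient allocation: Eriksen→Lot G ($173), Petrov→Lot F ($107), Novak→Lot B ($170); total welfare W = $450.
Eriksen receives Lot G at value $173, so the others get W − 173 = $277.
Without Eriksen: best allocation of the remaining 2 bidders over all 3 lots is Petrov→Lot G ($113), Novak→Lot B ($170), total $283.
VCG payment = (others' best without Eriksen) − (others' welfare with Eriksen) = 283 − 277 = $6.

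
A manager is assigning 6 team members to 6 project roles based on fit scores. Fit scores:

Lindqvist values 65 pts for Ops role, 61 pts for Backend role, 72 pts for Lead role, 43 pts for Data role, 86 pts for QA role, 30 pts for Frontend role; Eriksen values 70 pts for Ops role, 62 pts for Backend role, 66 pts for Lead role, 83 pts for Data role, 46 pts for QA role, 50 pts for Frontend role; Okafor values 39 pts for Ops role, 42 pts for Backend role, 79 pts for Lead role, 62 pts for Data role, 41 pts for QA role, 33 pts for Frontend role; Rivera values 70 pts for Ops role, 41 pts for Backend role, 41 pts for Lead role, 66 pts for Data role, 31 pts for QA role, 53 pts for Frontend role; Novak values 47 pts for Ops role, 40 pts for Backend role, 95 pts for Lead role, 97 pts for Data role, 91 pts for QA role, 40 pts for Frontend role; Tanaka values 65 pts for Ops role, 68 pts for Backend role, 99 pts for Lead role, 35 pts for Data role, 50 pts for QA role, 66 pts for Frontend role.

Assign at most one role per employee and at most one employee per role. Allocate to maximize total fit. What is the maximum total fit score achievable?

Max total: 460 pts

Optimal: Lindqvist→QA role (86 pts), Eriksen→Backend role (62 pts), Okafor→Lead role (79 pts), Rivera→Ops role (70 pts), Novak→Data role (97 pts), Tanaka→Frontend role (66 pts) — total 86+62+79+70+97+66 = 460 pts.
Max-entry greedy (repeatedly take the single best remaining cell) gives 447 pts, worse by 13.
Next-best assignment: Lindqvist→QA role, Eriksen→Ops role, Okafor→Lead role, Rivera→Frontend role, Novak→Data role, Tanaka→Backend role = 453 pts.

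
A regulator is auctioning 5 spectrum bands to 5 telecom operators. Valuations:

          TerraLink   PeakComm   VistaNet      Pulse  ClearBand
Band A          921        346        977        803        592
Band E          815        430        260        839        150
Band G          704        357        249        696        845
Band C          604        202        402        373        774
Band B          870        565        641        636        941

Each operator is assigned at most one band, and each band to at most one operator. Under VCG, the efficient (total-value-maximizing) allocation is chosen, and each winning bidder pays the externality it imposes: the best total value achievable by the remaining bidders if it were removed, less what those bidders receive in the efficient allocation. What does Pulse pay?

Pulse pays $182M.

Efficient allocation: TerraLink→Band G ($704M), PeakComm→Band B ($565M), VistaNet→Band A ($977M), Pulse→Band E ($839M), ClearBand→Band C ($774M); total welfare W = $3859M.
Pulse receives Band E at value $839M, so the others get W − 839 = $3020M.
Without Pulse: best allocation of the remaining 4 bidders over all 5 bands is TerraLink→Band E ($815M), PeakComm→Band B ($565M), VistaNet→Band A ($977M), ClearBand→Band G ($845M), total $3202M.
VCG payment = (others' best without Pulse) − (others' welfare with Pulse) = 3202 − 3020 = $182M.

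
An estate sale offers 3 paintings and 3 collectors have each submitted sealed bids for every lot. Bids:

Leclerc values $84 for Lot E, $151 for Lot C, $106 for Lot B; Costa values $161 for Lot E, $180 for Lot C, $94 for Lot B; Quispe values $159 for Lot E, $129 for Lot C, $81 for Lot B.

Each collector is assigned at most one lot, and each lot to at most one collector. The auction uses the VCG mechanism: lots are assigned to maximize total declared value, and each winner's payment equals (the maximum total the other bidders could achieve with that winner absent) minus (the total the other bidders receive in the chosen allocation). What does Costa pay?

Efficient allocation: Leclerc→Lot B ($106), Costa→Lot C ($180), Quispe→Lot E ($159); total welfare W = $445.
Costa receives Lot C at value $180, so the others get W − 180 = $265.
Without Costa: best allocation of the remaining 2 bidders over all 3 lots is Leclerc→Lot C ($151), Quispe→Lot E ($159), total $310.
VCG payment = (others' best without Costa) − (others' welfare with Costa) = 310 − 265 = $45.

Costa pays $45.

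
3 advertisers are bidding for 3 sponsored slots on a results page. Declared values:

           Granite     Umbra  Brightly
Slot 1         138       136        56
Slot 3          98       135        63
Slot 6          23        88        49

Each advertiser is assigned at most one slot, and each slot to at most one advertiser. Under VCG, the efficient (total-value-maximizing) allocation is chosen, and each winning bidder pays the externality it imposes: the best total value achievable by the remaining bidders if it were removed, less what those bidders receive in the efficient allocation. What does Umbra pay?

Umbra pays $14.

Efficient allocation: Granite→Slot 1 ($138), Umbra→Slot 3 ($135), Brightly→Slot 6 ($49); total welfare W = $322.
Umbra receives Slot 3 at value $135, so the others get W − 135 = $187.
Without Umbra: best allocation of the remaining 2 bidders over all 3 slots is Granite→Slot 1 ($138), Brightly→Slot 3 ($63), total $201.
VCG payment = (others' best without Umbra) − (others' welfare with Umbra) = 201 − 187 = $14.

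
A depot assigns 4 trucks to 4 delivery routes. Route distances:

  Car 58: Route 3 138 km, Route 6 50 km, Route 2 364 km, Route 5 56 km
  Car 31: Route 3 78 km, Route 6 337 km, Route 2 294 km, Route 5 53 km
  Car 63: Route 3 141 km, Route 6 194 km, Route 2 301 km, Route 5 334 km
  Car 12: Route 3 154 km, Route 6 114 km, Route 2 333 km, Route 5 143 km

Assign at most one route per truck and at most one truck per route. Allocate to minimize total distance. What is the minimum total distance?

Min total: 549 km

Optimal: Car 58→Route 5 (56 km), Car 31→Route 3 (78 km), Car 63→Route 2 (301 km), Car 12→Route 6 (114 km) — total 56+78+301+114 = 549 km.
Row-greedy (each truck in turn takes its cheapest remaining route) gives 577 km, worse by 28.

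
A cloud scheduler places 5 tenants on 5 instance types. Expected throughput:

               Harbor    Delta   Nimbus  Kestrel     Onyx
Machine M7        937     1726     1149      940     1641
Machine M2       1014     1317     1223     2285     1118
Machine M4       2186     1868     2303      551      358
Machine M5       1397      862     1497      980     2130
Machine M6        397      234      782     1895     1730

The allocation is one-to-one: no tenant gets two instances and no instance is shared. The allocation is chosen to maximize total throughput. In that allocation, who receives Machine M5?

Optimal: Harbor→Machine M5 (1397 ops/s), Delta→Machine M7 (1726 ops/s), Nimbus→Machine M4 (2303 ops/s), Kestrel→Machine M2 (2285 ops/s), Onyx→Machine M6 (1730 ops/s) — total 1397+1726+2303+2285+1730 = 9441 ops/s.
Next-best assignment: Harbor→Machine M4, Delta→Machine M7, Nimbus→Machine M5, Kestrel→Machine M2, Onyx→Machine M6 = 9424 ops/s.
Swapping Delta↔Kestrel (Delta→Machine M2 1317 ops/s, Kestrel→Machine M7 940 ops/s) loses 1754.
Every other assignment is strictly worse.
Harbor's own top instance is Machine M4 (2186 ops/s), but forcing Harbor→Machine M4 and reassigning the rest optimally gives only 9424 ops/s — worse by 17.

Harbor receives Machine M5.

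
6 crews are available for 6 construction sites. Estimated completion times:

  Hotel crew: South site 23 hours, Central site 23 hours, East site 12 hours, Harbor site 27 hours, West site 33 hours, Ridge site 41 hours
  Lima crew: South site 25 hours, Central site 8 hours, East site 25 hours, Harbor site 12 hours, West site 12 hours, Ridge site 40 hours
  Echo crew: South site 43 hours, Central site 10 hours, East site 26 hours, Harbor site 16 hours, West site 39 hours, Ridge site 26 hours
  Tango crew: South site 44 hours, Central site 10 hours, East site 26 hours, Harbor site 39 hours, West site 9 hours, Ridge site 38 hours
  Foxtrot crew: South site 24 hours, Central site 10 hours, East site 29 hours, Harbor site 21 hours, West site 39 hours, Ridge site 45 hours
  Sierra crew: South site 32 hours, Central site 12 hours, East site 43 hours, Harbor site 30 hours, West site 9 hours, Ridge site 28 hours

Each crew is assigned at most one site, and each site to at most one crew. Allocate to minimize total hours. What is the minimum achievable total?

Treat this as an assignment problem: match each crew to one site.
Optimal: Hotel crew→East site (12 hours), Lima crew→Harbor site (12 hours), Echo crew→Ridge site (26 hours), Tango crew→Central site (10 hours), Foxtrot crew→South site (24 hours), Sierra crew→West site (9 hours) — total 12+12+26+10+24+9 = 93 hours.
Column-greedy (each site in turn goes to its cheapest remaining crew) gives 115 hours, worse by 22.

Minimum total: 93 hours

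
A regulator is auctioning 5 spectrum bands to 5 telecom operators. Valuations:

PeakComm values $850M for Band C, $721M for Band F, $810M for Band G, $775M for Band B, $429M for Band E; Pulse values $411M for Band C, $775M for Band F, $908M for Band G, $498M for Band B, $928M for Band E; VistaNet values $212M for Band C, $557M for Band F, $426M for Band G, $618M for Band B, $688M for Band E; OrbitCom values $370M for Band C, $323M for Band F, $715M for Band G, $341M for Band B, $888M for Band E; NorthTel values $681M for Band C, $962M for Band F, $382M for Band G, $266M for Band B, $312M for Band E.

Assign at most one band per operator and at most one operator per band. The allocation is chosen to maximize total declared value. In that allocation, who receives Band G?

This is the linear assignment problem.
Optimal: PeakComm→Band C ($850M), Pulse→Band G ($908M), VistaNet→Band B ($618M), OrbitCom→Band E ($888M), NorthTel→Band F ($962M) — total 850+908+618+888+962 = $4226M.
Max-entry greedy (repeatedly take the single best remaining cell) gives $4073M, worse by 153.
Pulse's own top band is Band E ($928M), but forcing Pulse→Band E and reassigning the rest optimally gives only $4073M — worse by 153.

Pulse receives Band G.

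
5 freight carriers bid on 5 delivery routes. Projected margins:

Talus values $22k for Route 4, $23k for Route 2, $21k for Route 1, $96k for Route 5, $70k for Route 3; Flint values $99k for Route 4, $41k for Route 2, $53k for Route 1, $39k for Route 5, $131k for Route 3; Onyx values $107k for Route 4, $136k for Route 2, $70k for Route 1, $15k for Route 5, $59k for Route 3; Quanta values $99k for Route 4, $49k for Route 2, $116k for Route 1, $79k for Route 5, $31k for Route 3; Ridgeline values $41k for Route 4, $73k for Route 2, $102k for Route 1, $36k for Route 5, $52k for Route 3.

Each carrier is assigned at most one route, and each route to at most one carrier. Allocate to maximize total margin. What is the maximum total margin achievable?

Maximum total: $564k

Optimal: Talus→Route 5 ($96k), Flint→Route 3 ($131k), Onyx→Route 2 ($136k), Quanta→Route 4 ($99k), Ridgeline→Route 1 ($102k) — total 96+131+136+99+102 = $564k.
Max-entry greedy (repeatedly take the single best remaining cell) gives $520k, worse by 44.
Next-best assignment: Talus→Route 5, Flint→Route 3, Onyx→Route 4, Quanta→Route 1, Ridgeline→Route 2 = $523k.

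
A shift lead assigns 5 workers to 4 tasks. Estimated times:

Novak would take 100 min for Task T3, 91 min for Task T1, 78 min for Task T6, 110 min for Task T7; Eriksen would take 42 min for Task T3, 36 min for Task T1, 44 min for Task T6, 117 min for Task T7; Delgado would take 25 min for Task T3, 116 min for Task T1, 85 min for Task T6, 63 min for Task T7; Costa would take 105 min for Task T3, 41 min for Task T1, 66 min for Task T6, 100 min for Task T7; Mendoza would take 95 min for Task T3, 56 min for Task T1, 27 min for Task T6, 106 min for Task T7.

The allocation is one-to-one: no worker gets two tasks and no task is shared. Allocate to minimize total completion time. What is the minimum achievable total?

Min total: 173 min

Optimal: Eriksen→Task T3 (42 min), Costa→Task T1 (41 min), Mendoza→Task T6 (27 min), Delgado→Task T7 (63 min) — total 42+41+27+63 = 173 min.
Row-greedy (each worker in turn takes its cheapest remaining task) gives 239 min, worse by 66.
Every other assignment is strictly worse.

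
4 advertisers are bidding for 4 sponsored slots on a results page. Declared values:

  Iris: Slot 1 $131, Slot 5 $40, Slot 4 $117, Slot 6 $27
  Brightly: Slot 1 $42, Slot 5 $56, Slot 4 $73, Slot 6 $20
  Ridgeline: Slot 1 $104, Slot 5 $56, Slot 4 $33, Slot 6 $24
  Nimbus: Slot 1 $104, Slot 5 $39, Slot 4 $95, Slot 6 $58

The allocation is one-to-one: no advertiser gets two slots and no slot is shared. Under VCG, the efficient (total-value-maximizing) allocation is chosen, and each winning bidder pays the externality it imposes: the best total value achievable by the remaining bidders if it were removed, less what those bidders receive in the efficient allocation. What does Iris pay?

Iris pays $37.

Efficient allocation: Iris→Slot 4 ($117), Brightly→Slot 5 ($56), Ridgeline→Slot 1 ($104), Nimbus→Slot 6 ($58); total welfare W = $335.
Iris receives Slot 4 at value $117, so the others get W − 117 = $218.
Without Iris: best allocation of the remaining 3 bidders over all 4 slots is Brightly→Slot 5 ($56), Ridgeline→Slot 1 ($104), Nimbus→Slot 4 ($95), total $255.
VCG payment = (others' best without Iris) − (others' welfare with Iris) = 255 − 218 = $37.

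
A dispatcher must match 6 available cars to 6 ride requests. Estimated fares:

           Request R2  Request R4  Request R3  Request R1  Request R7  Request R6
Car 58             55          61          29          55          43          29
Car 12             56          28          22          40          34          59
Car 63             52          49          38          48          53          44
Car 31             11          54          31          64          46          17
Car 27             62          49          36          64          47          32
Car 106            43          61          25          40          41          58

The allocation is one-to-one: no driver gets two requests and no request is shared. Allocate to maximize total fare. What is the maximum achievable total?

Max total: $328

Optimal: Car 58→Request R2 ($55), Car 12→Request R6 ($59), Car 63→Request R7 ($53), Car 31→Request R1 ($64), Car 27→Request R3 ($36), Car 106→Request R4 ($61) — total 55+59+53+64+36+61 = $328.
Max-entry greedy (repeatedly take the single best remaining cell) gives $324, worse by 4.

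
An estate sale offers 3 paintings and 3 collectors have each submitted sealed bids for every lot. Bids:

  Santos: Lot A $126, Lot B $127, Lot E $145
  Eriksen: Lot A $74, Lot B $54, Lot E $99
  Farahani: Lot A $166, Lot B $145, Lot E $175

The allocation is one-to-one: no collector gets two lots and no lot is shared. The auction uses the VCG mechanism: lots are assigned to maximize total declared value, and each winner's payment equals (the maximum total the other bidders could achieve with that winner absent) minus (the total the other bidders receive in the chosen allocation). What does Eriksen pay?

Efficient allocation: Santos→Lot B ($127), Eriksen→Lot E ($99), Farahani→Lot A ($166); total welfare W = $392.
Eriksen receives Lot E at value $99, so the others get W − 99 = $293.
Without Eriksen: best allocation of the remaining 2 bidders over all 3 lots is Santos→Lot E ($145), Farahani→Lot A ($166), total $311.
VCG payment = (others' best without Eriksen) − (others' welfare with Eriksen) = 311 − 293 = $18.

Eriksen pays $18.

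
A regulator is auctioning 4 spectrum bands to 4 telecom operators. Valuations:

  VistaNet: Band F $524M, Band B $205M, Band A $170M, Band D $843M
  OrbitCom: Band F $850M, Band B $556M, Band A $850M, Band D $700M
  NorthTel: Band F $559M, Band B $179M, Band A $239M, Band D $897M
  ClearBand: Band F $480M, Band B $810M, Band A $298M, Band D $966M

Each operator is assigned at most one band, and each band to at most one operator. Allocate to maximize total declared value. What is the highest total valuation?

Max total: $3081M

Optimal: VistaNet→Band F ($524M), OrbitCom→Band A ($850M), NorthTel→Band D ($897M), ClearBand→Band B ($810M) — total 524+850+897+810 = $3081M.
Row-greedy (each operator in turn takes its best remaining band) gives $2742M, worse by 339.
Next-best assignment: VistaNet→Band D, OrbitCom→Band A, NorthTel→Band F, ClearBand→Band B = $3062M.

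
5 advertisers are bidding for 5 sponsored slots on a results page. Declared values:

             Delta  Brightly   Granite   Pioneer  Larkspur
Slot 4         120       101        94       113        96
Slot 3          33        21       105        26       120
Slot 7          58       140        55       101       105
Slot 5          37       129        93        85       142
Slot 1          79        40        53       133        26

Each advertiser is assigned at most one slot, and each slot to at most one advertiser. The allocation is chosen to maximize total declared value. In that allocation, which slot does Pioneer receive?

Pioneer receives Slot 1.

This is the linear assignment problem.
Optimal: Delta→Slot 4 ($120), Brightly→Slot 7 ($140), Granite→Slot 3 ($105), Pioneer→Slot 1 ($133), Larkspur→Slot 5 ($142) — total 120+140+105+133+142 = $640.
Column-greedy (each slot in turn goes to its best remaining advertiser) gives $606, worse by 34.
Next-best assignment: Delta→Slot 4, Brightly→Slot 7, Granite→Slot 5, Pioneer→Slot 1, Larkspur→Slot 3 = $606.
Every other assignment is strictly worse.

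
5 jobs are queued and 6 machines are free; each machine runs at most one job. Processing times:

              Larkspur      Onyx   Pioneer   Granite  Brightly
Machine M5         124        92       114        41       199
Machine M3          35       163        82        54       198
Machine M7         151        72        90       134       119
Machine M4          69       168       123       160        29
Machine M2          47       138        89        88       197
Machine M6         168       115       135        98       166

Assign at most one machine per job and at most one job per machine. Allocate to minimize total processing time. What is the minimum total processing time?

This is a one-to-one assignment (minimum-cost bipartite matching).
Optimal: Larkspur→Machine M3 (35 min), Onyx→Machine M7 (72 min), Pioneer→Machine M2 (89 min), Granite→Machine M5 (41 min), Brightly→Machine M4 (29 min) — total 35+72+89+41+29 = 266 min.
No other one-to-one assignment undercuts 266 min.

Min total: 266 min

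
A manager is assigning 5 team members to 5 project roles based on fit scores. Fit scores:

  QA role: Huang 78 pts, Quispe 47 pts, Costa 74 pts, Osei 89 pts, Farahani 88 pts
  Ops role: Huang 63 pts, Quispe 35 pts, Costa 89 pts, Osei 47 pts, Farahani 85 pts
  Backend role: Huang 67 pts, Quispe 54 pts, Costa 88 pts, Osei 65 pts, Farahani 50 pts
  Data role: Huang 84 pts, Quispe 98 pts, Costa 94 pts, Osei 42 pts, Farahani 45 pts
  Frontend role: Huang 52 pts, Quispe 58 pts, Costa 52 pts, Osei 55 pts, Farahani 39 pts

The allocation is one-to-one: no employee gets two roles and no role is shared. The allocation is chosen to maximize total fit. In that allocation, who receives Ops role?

Farahani receives Ops role.

Optimal: Huang→Frontend role (52 pts), Quispe→Data role (98 pts), Costa→Backend role (88 pts), Osei→QA role (89 pts), Farahani→Ops role (85 pts) — total 52+98+88+89+85 = 412 pts.
Row-greedy (each employee in turn takes its best remaining role) gives 370 pts, worse by 42.
Next-best assignment: Huang→QA role, Quispe→Data role, Costa→Backend role, Osei→Frontend role, Farahani→Ops role = 404 pts.
Swapping Farahani↔Osei (Farahani→QA role 88 pts, Osei→Ops role 47 pts) loses 39.
Farahani's own top role is QA role (88 pts), but forcing Farahani→QA role and reassigning the rest optimally gives only 397 pts — worse by 15.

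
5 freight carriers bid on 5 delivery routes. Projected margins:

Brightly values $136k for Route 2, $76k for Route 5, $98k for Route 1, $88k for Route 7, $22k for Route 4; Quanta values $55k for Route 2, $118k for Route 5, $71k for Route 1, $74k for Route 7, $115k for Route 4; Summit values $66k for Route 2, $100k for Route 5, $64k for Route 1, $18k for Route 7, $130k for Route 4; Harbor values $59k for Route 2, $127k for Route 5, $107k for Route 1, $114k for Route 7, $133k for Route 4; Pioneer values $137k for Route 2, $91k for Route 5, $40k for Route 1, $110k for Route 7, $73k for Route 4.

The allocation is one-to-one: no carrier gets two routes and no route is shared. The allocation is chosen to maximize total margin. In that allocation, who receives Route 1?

Harbor receives Route 1.

Optimal: Brightly→Route 2 ($136k), Quanta→Route 5 ($118k), Summit→Route 4 ($130k), Harbor→Route 1 ($107k), Pioneer→Route 7 ($110k) — total 136+118+130+107+110 = $601k.
Column-greedy (each route in turn goes to its best remaining carrier) gives $566k, worse by 35.
Harbor's own top route is Route 4 ($133k), but forcing Harbor→Route 4 and reassigning the rest optimally gives only $561k — worse by 40.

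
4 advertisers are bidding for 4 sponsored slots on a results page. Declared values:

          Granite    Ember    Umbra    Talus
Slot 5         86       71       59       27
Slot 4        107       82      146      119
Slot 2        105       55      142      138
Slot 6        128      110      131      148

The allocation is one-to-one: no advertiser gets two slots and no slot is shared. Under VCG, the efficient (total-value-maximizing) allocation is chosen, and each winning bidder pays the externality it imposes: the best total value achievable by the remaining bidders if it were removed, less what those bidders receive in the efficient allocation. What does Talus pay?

Talus pays $16.

Efficient allocation: Granite→Slot 6 ($128), Ember→Slot 5 ($71), Umbra→Slot 4 ($146), Talus→Slot 2 ($138); total welfare W = $483.
Talus receives Slot 2 at value $138, so the others get W − 138 = $345.
Without Talus: best allocation of the remaining 3 bidders over all 4 slots is Granite→Slot 2 ($105), Ember→Slot 6 ($110), Umbra→Slot 4 ($146), total $361.
VCG payment = (others' best without Talus) − (others' welfare with Talus) = 361 − 345 = $16.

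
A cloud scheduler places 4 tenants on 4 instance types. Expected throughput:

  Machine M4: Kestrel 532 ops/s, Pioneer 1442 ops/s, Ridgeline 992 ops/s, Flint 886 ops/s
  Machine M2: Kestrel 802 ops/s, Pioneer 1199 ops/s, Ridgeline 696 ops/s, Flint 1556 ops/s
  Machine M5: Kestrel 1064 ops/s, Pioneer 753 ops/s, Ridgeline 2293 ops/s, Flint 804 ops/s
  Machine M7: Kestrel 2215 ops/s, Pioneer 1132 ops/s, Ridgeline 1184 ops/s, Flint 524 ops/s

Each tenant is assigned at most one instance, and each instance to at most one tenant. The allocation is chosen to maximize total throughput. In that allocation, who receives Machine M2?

Flint receives Machine M2.

Optimal: Kestrel→Machine M7 (2215 ops/s), Pioneer→Machine M4 (1442 ops/s), Ridgeline→Machine M5 (2293 ops/s), Flint→Machine M2 (1556 ops/s) — total 2215+1442+2293+1556 = 7506 ops/s.
Next-best assignment: Kestrel→Machine M7, Pioneer→Machine M2, Ridgeline→Machine M5, Flint→Machine M4 = 6593 ops/s.
Every other assignment is strictly worse.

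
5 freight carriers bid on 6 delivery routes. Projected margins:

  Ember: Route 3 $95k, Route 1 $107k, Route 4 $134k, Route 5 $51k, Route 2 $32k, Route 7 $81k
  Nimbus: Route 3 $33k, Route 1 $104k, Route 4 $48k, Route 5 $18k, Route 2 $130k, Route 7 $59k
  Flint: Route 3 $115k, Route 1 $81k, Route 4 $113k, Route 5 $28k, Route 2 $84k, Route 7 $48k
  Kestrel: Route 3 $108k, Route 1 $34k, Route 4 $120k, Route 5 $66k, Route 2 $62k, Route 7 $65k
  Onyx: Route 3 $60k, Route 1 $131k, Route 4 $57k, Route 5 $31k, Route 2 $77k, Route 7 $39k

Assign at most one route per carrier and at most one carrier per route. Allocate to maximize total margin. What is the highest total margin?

Max total: $577k

This is a one-to-one assignment (maximum-weight bipartite matching).
Optimal: Ember→Route 7 ($81k), Nimbus→Route 2 ($130k), Flint→Route 3 ($115k), Kestrel→Route 4 ($120k), Onyx→Route 1 ($131k) — total 81+130+115+120+131 = $577k.
Max-entry greedy (repeatedly take the single best remaining cell) gives $576k, worse by 1.
Next-best assignment: Ember→Route 4, Nimbus→Route 2, Flint→Route 3, Kestrel→Route 5, Onyx→Route 1 = $576k.
Every other assignment is strictly worse.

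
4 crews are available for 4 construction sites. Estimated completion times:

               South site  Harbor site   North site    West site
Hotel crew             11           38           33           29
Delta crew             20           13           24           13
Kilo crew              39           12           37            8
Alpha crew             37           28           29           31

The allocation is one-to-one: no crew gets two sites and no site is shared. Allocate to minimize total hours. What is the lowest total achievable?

Minimum total: 61 hours

Optimal: Hotel crew→South site (11 hours), Delta crew→Harbor site (13 hours), Kilo crew→West site (8 hours), Alpha crew→North site (29 hours) — total 11+13+8+29 = 61 hours.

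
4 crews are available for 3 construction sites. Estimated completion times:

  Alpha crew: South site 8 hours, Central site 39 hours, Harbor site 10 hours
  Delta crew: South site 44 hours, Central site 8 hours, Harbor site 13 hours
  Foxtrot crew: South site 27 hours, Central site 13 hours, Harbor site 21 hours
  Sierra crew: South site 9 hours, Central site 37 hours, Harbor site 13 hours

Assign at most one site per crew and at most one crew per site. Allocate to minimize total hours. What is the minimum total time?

Minimum total: 27 hours

This is the linear assignment problem.
Optimal: Sierra crew→South site (9 hours), Delta crew→Central site (8 hours), Alpha crew→Harbor site (10 hours) — total 9+8+10 = 27 hours.
Row-greedy (each crew in turn takes its cheapest remaining site) gives 37 hours, worse by 10.
Next-best assignment: Alpha crew→South site, Delta crew→Central site, Sierra crew→Harbor site = 29 hours.
Checked against all permutations: 27 hours is optimal.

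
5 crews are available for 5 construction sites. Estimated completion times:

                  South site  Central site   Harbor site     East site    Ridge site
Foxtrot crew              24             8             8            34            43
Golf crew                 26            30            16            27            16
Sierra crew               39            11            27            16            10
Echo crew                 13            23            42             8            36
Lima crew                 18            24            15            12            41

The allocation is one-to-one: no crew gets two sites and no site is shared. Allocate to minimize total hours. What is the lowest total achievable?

Min total: 59 hours

This is the linear assignment problem.
Optimal: Foxtrot crew→Central site (8 hours), Golf crew→Harbor site (16 hours), Sierra crew→Ridge site (10 hours), Echo crew→South site (13 hours), Lima crew→East site (12 hours) — total 8+16+10+13+12 = 59 hours.
Column-greedy (each site in turn goes to its cheapest remaining crew) gives 68 hours, worse by 9.
Next-best assignment: Foxtrot crew→Central site, Golf crew→Harbor site, Sierra crew→Ridge site, Echo crew→East site, Lima crew→South site = 60 hours.
Swapping Lima crew↔Sierra crew (Lima crew→Ridge site 41 hours, Sierra crew→East site 16 hours) adds 35.
Checked against all permutations: 59 hours is optimal.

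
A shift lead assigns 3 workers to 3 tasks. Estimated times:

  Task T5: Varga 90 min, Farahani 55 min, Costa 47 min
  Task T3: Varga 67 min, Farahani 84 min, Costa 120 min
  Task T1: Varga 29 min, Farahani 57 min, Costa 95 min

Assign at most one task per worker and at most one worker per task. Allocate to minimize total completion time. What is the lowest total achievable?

Min total: 160 min

This is the linear assignment problem.
Optimal: Varga→Task T1 (29 min), Farahani→Task T3 (84 min), Costa→Task T5 (47 min) — total 29+84+47 = 160 min.
Column-greedy (each task in turn goes to its cheapest remaining worker) gives 171 min, worse by 11.
Swapping Costa↔Varga (Costa→Task T1 95 min, Varga→Task T5 90 min) adds 109.
No other one-to-one assignment undercuts 160 min.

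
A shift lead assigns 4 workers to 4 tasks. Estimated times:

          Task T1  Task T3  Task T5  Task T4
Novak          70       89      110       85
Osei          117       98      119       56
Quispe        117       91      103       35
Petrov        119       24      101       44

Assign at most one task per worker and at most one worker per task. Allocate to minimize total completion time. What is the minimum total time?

Min total: 248 min

Treat this as an assignment problem: match each worker to one task.
Optimal: Novak→Task T1 (70 min), Osei→Task T5 (119 min), Quispe→Task T4 (35 min), Petrov→Task T3 (24 min) — total 70+119+35+24 = 248 min.
Row-greedy (each worker in turn takes its cheapest remaining task) gives 318 min, worse by 70.
Swapping Petrov↔Osei (Petrov→Task T5 101 min, Osei→Task T3 98 min) adds 56.
Checked against all permutations: 248 min is optimal.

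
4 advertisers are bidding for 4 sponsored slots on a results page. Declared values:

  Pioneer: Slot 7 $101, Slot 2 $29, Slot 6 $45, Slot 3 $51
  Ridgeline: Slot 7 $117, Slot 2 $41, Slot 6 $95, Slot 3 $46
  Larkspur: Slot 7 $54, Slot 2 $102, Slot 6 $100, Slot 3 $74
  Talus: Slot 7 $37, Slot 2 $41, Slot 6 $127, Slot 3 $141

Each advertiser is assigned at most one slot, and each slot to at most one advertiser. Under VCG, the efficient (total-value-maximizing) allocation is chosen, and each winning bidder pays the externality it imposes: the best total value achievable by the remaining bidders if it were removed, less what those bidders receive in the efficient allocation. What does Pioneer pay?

Efficient allocation: Pioneer→Slot 7 ($101), Ridgeline→Slot 6 ($95), Larkspur→Slot 2 ($102), Talus→Slot 3 ($141); total welfare W = $439.
Pioneer receives Slot 7 at value $101, so the others get W − 101 = $338.
Without Pioneer: best allocation of the remaining 3 bidders over all 4 slots is Ridgeline→Slot 7 ($117), Larkspur→Slot 2 ($102), Talus→Slot 3 ($141), total $360.
VCG payment = (others' best without Pioneer) − (others' welfare with Pioneer) = 360 − 338 = $22.

Pioneer pays $22.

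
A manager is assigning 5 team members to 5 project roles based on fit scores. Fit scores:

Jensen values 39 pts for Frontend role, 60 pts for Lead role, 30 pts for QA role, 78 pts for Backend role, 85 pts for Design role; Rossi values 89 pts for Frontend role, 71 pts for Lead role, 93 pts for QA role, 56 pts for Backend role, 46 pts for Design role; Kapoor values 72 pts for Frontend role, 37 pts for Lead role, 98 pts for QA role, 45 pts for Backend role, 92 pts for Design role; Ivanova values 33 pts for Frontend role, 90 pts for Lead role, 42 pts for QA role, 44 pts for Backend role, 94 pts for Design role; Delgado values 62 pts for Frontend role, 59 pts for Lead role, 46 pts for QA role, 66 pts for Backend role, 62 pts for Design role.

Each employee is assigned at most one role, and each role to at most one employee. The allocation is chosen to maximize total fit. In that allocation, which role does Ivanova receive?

Ivanova receives Lead role.

Optimal: Jensen→Design role (85 pts), Rossi→Frontend role (89 pts), Kapoor→QA role (98 pts), Ivanova→Lead role (90 pts), Delgado→Backend role (66 pts) — total 85+89+98+90+66 = 428 pts.
Row-greedy (each employee in turn takes its best remaining role) gives 406 pts, worse by 22.
Swapping Delgado↔Rossi (Delgado→Frontend role 62 pts, Rossi→Backend role 56 pts) loses 37.
Ivanova's own top role is Design role (94 pts), but forcing Ivanova→Design role and reassigning the rest optimally gives only 418 pts — worse by 10.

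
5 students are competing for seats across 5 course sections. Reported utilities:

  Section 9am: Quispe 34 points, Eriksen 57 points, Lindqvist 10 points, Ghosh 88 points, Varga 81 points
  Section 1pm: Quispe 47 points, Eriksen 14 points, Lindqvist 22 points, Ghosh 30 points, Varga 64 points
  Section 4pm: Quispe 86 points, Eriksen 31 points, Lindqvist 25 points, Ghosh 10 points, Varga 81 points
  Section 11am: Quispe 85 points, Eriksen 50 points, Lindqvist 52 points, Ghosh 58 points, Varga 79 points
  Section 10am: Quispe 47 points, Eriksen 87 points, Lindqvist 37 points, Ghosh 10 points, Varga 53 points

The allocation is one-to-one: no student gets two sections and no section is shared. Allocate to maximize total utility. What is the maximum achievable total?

Max total: 377 points

Optimal: Quispe→Section 4pm (86 points), Eriksen→Section 10am (87 points), Lindqvist→Section 11am (52 points), Ghosh→Section 9am (88 points), Varga→Section 1pm (64 points) — total 86+87+52+88+64 = 377 points.
Max-entry greedy (repeatedly take the single best remaining cell) gives 362 points, worse by 15.
Swapping Ghosh↔Quispe (Ghosh→Section 4pm 10 points, Quispe→Section 9am 34 points) loses 130.
Every other assignment is strictly worse.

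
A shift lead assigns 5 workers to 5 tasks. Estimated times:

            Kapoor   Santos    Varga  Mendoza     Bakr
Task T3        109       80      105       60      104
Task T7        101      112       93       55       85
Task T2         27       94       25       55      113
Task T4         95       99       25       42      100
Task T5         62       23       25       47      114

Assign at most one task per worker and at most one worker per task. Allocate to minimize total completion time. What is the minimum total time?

Minimum total: 220 min

Optimal: Kapoor→Task T2 (27 min), Santos→Task T5 (23 min), Varga→Task T4 (25 min), Mendoza→Task T3 (60 min), Bakr→Task T7 (85 min) — total 27+23+25+60+85 = 220 min.
Row-greedy (each worker in turn takes its cheapest remaining task) gives 234 min, worse by 14.
Next-best assignment: Kapoor→Task T2, Santos→Task T5, Varga→Task T4, Mendoza→Task T7, Bakr→Task T3 = 234 min.
Swapping Santos↔Mendoza (Santos→Task T3 80 min, Mendoza→Task T5 47 min) adds 44.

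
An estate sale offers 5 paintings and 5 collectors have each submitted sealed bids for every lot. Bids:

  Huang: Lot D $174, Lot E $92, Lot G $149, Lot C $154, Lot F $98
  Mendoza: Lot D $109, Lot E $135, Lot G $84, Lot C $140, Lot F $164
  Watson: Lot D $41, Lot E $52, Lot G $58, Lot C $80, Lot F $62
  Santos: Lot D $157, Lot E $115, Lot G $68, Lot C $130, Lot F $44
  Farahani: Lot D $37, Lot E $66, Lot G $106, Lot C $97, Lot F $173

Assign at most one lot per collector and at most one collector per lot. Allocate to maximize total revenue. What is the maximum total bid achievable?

Optimal: Huang→Lot G ($149), Mendoza→Lot E ($135), Watson→Lot C ($80), Santos→Lot D ($157), Farahani→Lot F ($173) — total 149+135+80+157+173 = $694.
Max-entry greedy (repeatedly take the single best remaining cell) gives $660, worse by 34.
Swapping Santos↔Farahani (Santos→Lot F $44, Farahani→Lot D $37) loses 249.
Checked against all permutations: $694 is optimal.

Maximum total: $694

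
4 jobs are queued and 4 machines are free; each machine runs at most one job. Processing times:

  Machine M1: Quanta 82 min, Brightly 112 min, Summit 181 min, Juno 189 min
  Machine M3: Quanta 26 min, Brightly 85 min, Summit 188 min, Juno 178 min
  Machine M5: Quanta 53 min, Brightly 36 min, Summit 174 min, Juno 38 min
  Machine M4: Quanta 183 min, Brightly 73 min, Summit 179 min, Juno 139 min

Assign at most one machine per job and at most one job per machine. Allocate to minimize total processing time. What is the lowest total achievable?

Optimal: Quanta→Machine M3 (26 min), Brightly→Machine M4 (73 min), Summit→Machine M1 (181 min), Juno→Machine M5 (38 min) — total 26+73+181+38 = 318 min.
Column-greedy (each machine in turn goes to its cheapest remaining job) gives 384 min, worse by 66.
Swapping Quanta↔Summit (Quanta→Machine M1 82 min, Summit→Machine M3 188 min) adds 63.

Min total: 318 min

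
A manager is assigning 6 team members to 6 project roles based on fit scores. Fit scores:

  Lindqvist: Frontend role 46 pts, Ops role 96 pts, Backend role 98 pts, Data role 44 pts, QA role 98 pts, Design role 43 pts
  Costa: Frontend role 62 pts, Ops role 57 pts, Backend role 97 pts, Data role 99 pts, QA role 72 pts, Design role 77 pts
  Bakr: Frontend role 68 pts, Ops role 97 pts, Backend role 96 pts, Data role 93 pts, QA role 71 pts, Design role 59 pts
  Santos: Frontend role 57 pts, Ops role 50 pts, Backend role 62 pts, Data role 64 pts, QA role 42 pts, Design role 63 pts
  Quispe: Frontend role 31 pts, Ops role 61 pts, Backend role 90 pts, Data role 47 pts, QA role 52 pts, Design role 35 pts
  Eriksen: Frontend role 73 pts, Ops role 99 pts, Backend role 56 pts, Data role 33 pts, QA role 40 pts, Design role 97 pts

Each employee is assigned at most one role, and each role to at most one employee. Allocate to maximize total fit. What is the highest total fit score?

Max total: 538 pts

Optimal: Lindqvist→QA role (98 pts), Costa→Data role (99 pts), Bakr→Ops role (97 pts), Santos→Frontend role (57 pts), Quispe→Backend role (90 pts), Eriksen→Design role (97 pts) — total 98+99+97+57+90+97 = 538 pts.
Row-greedy (each employee in turn takes its best remaining role) gives 482 pts, worse by 56.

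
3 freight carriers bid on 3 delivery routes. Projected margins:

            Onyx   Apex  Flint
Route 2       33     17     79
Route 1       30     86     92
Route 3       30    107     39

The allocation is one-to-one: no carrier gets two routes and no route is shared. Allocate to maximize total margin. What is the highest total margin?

Optimal: Onyx→Route 2 ($33k), Apex→Route 3 ($107k), Flint→Route 1 ($92k) — total 33+107+92 = $232k.
Next-best assignment: Onyx→Route 1, Apex→Route 3, Flint→Route 2 = $216k.

Maximum total: $232k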